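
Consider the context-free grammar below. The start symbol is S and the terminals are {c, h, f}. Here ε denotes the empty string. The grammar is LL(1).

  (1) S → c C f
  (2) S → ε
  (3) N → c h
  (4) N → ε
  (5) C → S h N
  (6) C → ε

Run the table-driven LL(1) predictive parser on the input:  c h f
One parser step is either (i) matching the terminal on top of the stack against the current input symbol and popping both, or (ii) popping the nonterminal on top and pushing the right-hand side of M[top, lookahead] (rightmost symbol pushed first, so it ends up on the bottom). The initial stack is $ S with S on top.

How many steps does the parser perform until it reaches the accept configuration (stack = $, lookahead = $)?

7

     Stack      Input    Action
  1  $ S        c h f $  expand S → c C f
  2  $ f C c    c h f $  match c
  3  $ f C      h f $    expand C → S h N
  4  $ f N h S  h f $    expand S → ε
  5  $ f N h    h f $    match h
  6  $ f N      f $      expand N → ε
  7  $ f        f $      match f
Accept reached after 7 steps.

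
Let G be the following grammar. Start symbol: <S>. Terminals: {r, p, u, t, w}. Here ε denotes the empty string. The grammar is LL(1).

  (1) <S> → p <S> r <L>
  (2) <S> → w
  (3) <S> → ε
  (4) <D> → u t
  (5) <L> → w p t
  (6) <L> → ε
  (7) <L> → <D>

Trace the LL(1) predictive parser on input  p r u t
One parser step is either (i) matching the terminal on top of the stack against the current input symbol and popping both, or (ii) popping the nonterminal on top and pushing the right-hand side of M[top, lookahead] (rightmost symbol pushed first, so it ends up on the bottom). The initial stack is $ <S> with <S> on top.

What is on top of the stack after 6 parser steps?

u

step 1: stack=$ <S>  input=p r u t $  — expand <S> → p <S> r <L>
step 2: stack=$ <L> r <S> p  input=p r u t $  — match p
step 3: stack=$ <L> r <S>  input=r u t $  — expand <S> → ε
step 4: stack=$ <L> r  input=r u t $  — match r
step 5: stack=$ <L>  input=u t $  — expand <L> → <D>
step 6: stack=$ <D>  input=u t $  — expand <D> → u t
Stack after step 6: $ t u (top = u).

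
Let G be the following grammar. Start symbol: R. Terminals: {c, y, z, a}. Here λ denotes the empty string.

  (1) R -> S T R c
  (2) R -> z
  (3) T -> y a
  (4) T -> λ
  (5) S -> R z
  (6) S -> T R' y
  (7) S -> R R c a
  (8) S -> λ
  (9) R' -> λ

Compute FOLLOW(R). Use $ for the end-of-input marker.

FIRST(T): from T->y a we get {y}; from T->λ we get {λ}. So FIRST(T) = {λ, y}.
FIRST(R'): from R'->λ we get {λ}. So FIRST(R') = {λ}.
FIRST(R): from R->S T R c we get {y, z}; from R->z we get {z}. So FIRST(R) = {y, z}.
FIRST(S): from S->R z we get {y, z}; from S->T R' y we get {y}; from S->R R c a we get {y, z}; from S->λ we get {λ}. So FIRST(S) = {λ, y, z}.
FOLLOW(R) includes $ since R is the start symbol.
FOLLOW(R): in R->S T R c, R is followed by c with FIRST {c}; in S->R z, R is followed by z with FIRST {z}; in S->R R c a (occurrence 1), R is followed by R c a with FIRST {y, z}; in S->R R c a (occurrence 2), R is followed by c a with FIRST {c}. Thus FOLLOW(R) = {$, c, y, z}.
FOLLOW(T): in R->S T R c, T is followed by R c with FIRST {y, z}; in S->T R' y, T is followed by R' y with FIRST {y}. Thus FOLLOW(T) = {y, z}.
FOLLOW(S): in R->S T R c, S is followed by T R c with FIRST {y, z}. Thus FOLLOW(S) = {y, z}.
FOLLOW(R'): in S->T R' y, R' is followed by y with FIRST {y}. Thus FOLLOW(R') = {y}.

{$, c, y, z}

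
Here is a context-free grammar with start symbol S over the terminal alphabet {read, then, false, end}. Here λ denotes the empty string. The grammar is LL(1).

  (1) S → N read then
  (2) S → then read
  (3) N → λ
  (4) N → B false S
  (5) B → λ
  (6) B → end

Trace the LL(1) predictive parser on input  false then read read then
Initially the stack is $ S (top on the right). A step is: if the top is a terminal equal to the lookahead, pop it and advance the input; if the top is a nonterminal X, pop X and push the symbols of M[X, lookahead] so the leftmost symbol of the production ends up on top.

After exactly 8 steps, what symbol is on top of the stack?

step 1: stack=$ S  input=false then read read then $  — expand S → N read then
step 2: stack=$ then read N  input=false then read read then $  — expand N → B false S
step 3: stack=$ then read S false B  input=false then read read then $  — expand B → λ
step 4: stack=$ then read S false  input=false then read read then $  — match false
step 5: stack=$ then read S  input=then read read then $  — expand S → then read
step 6: stack=$ then read read then  input=then read read then $  — match then
step 7: stack=$ then read read  input=read read then $  — match read
step 8: stack=$ then read  input=read then $  — match read
Stack after step 8: $ then (top = then).

then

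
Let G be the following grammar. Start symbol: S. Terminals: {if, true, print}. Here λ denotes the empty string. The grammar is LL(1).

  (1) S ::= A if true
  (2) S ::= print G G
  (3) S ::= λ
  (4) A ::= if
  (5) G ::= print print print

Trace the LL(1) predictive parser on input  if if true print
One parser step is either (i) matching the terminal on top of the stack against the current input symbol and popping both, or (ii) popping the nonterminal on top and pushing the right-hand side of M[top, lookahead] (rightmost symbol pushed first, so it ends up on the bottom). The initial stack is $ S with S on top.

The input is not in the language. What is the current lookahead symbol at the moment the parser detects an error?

print

step 1: stack=$ S  input=if if true print $  — expand S ::= A if true
step 2: stack=$ true if A  input=if if true print $  — expand A ::= if
step 3: stack=$ true if if  input=if if true print $  — match if
step 4: stack=$ true if  input=if true print $  — match if
step 5: stack=$ true  input=true print $  — match true
step 6: stack=$  input=print $  — error: stack empty but input remains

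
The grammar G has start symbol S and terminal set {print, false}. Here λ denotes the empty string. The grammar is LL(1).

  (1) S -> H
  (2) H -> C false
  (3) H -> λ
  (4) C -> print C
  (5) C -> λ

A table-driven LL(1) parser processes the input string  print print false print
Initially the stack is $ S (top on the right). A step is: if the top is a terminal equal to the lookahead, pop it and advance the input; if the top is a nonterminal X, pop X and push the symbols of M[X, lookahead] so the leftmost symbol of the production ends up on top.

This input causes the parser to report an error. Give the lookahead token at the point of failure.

step 1: stack=$ S  input=print print false print $  — expand S -> H
step 2: stack=$ H  input=print print false print $  — expand H -> C false
step 3: stack=$ false C  input=print print false print $  — expand C -> print C
step 4: stack=$ false C print  input=print print false print $  — match print
step 5: stack=$ false C  input=print false print $  — expand C -> print C
step 6: stack=$ false C print  input=print false print $  — match print
step 7: stack=$ false C  input=false print $  — expand C -> λ
step 8: stack=$ false  input=false print $  — match false
step 9: stack=$  input=print $  — error: stack empty but input remains

print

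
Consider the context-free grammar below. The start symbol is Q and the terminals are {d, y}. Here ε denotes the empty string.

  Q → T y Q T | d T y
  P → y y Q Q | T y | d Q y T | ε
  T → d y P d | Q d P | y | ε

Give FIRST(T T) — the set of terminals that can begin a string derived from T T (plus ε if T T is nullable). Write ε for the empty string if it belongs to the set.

FIRST(Q) = {d, y}  (via T y Q T)
FIRST(T) = {ε, d, y}  (via Q d P)
FIRST(P) = {ε, d, y}  (via T y)
FIRST(T T): take FIRST of each symbol in turn, carrying on past any symbol whose FIRST contains ε; result {ε, d, y}.

{ε, d, y}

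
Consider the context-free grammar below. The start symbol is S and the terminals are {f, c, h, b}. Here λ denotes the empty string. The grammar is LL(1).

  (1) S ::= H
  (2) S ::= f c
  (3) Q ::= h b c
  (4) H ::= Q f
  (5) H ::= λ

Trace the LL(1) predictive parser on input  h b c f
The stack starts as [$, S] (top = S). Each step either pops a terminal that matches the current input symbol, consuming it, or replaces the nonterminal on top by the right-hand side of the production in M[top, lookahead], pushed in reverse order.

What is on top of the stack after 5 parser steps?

c

     Stack      Input      Action
  1  $ S        h b c f $  expand S ::= H
  2  $ H        h b c f $  expand H ::= Q f
  3  $ f Q      h b c f $  expand Q ::= h b c
  4  $ f c b h  h b c f $  match h
  5  $ f c b    b c f $    match b
Stack after step 5: $ f c (top = c).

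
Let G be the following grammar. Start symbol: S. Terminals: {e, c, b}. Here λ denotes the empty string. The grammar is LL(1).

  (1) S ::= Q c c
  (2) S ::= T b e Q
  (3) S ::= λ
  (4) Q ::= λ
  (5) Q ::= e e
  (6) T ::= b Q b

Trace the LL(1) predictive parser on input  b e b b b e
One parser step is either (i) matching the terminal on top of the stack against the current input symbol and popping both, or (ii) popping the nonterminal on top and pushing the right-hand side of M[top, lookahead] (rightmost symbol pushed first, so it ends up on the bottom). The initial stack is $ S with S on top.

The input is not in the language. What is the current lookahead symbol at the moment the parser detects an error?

b

step 1: stack=$ S  input=b e b b b e $  — expand S ::= T b e Q
step 2: stack=$ Q e b T  input=b e b b b e $  — expand T ::= b Q b
step 3: stack=$ Q e b b Q b  input=b e b b b e $  — match b
step 4: stack=$ Q e b b Q  input=e b b b e $  — expand Q ::= e e
step 5: stack=$ Q e b b e e  input=e b b b e $  — match e
step 6: stack=$ Q e b b e  input=b b b e $  — error: top is terminal e but lookahead is b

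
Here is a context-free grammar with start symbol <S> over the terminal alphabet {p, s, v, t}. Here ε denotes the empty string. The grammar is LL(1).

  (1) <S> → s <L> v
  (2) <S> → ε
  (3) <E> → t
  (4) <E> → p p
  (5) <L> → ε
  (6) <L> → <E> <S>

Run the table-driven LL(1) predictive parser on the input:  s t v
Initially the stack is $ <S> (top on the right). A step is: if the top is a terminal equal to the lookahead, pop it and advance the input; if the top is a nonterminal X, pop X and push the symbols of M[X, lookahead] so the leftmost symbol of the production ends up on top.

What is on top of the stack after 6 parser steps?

v

     Stack        Input    Action
  1  $ <S>        s t v $  expand <S> → s <L> v
  2  $ v <L> s    s t v $  match s
  3  $ v <L>      t v $    expand <L> → <E> <S>
  4  $ v <S> <E>  t v $    expand <E> → t
  5  $ v <S> t    t v $    match t
  6  $ v <S>      v $      expand <S> → ε
Stack after step 6: $ v (top = v).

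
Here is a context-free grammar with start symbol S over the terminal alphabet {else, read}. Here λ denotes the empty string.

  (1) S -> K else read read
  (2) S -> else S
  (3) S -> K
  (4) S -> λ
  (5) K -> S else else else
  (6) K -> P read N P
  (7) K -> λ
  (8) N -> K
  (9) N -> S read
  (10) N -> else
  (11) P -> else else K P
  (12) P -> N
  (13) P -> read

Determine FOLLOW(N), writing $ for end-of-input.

{$, else, read}

FIRST(S) = {λ, else, read}  (via K else read read, K)
FIRST(K) = {λ, else, read}  (via S else else else, P read N P)
FIRST(N) = {λ, else, read}  (via K, S read)
FIRST(P) = {λ, else, read}  (via N)
FOLLOW(S) includes $ since S is the start symbol.
FOLLOW(S): in S->else S, the suffix after S is empty (adds nothing new); in K->S else else else, S is followed by else else else with FIRST {else}; in N->S read, S is followed by read with FIRST {read}. Thus FOLLOW(S) = {$, else, read}.
FOLLOW(K): in S->K else read read, K is followed by else read read with FIRST {else}; in S->K, the suffix after K is empty, so FOLLOW(K) ⊇ FOLLOW(S) = {$, else, read}; in N->K, the suffix after K is empty, so FOLLOW(K) ⊇ FOLLOW(N) = {$, else, read}; in P->else else K P, K is followed by P with FIRST {λ, else, read}; in P->else else K P, the suffix after K is nullable, so FOLLOW(K) ⊇ FOLLOW(P) = {$, else, read}. Thus FOLLOW(K) = {$, else, read}.
FOLLOW(P): in K->P read N P (occurrence 1), P is followed by read N P with FIRST {read}; in K->P read N P (occurrence 2), the suffix after P is empty, so FOLLOW(P) ⊇ FOLLOW(K) = {$, else, read}; in P->else else K P, the suffix after P is empty (adds nothing new). Thus FOLLOW(P) = {$, else, read}.
FOLLOW(N): in K->P read N P, N is followed by P with FIRST {λ, else, read}; in K->P read N P, the suffix after N is nullable, so FOLLOW(N) ⊇ FOLLOW(K) = {$, else, read}; in P->N, the suffix after N is empty, so FOLLOW(N) ⊇ FOLLOW(P) = {$, else, read}. Thus FOLLOW(N) = {$, else, read}.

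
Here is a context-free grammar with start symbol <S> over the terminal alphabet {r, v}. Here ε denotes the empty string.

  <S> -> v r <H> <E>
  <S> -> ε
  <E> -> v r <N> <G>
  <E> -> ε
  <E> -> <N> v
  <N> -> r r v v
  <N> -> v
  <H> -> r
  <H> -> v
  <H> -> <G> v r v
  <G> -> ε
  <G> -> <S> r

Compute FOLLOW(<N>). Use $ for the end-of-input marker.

FIRST(<S>) = {ε, v}
FIRST(<N>) = {r, v}
FIRST(<E>) = {ε, r, v}  (via <N> v)
FIRST(<G>) = {ε, r, v}  (via <S> r)
FIRST(<H>) = {r, v}  (via <G> v r v)
FOLLOW(<S>) includes $ since <S> is the start symbol.
FOLLOW(<S>): in <G>-><S> r, <S> is followed by r with FIRST {r}. Thus FOLLOW(<S>) = {$, r}.
FOLLOW(<E>): in <S>->v r <H> <E>, the suffix after <E> is empty, so FOLLOW(<E>) ⊇ FOLLOW(<S>) = {$, r}. Thus FOLLOW(<E>) = {$, r}.
FOLLOW(<N>): in <E>->v r <N> <G>, <N> is followed by <G> with FIRST {ε, r, v}; in <E>->v r <N> <G>, the suffix after <N> is nullable, so FOLLOW(<N>) ⊇ FOLLOW(<E>) = {$, r}; in <E>-><N> v, <N> is followed by v with FIRST {v}. Thus FOLLOW(<N>) = {$, r, v}.
FOLLOW(<H>): in <S>->v r <H> <E>, <H> is followed by <E> with FIRST {ε, r, v}; in <S>->v r <H> <E>, the suffix after <H> is nullable, so FOLLOW(<H>) ⊇ FOLLOW(<S>) = {$, r}. Thus FOLLOW(<H>) = {$, r, v}.
FOLLOW(<G>): in <E>->v r <N> <G>, the suffix after <G> is empty, so FOLLOW(<G>) ⊇ FOLLOW(<E>) = {$, r}; in <H>-><G> v r v, <G> is followed by v r v with FIRST {v}. Thus FOLLOW(<G>) = {$, r, v}.

{$, r, v}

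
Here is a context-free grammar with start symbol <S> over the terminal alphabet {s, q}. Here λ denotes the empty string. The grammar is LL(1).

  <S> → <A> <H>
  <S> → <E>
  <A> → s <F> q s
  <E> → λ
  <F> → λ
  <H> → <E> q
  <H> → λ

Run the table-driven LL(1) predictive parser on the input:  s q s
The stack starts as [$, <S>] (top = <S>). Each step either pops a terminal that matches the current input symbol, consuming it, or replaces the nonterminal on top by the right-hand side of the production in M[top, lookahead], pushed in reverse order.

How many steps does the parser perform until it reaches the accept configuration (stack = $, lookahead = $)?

     Stack            Input    Action
  1  $ <S>            s q s $  expand <S> → <A> <H>
  2  $ <H> <A>        s q s $  expand <A> → s <F> q s
  3  $ <H> s q <F> s  s q s $  match s
  4  $ <H> s q <F>    q s $    expand <F> → λ
  5  $ <H> s q        q s $    match q
  6  $ <H> s          s $      match s
  7  $ <H>            $        expand <H> → λ
Accept reached after 7 steps.

7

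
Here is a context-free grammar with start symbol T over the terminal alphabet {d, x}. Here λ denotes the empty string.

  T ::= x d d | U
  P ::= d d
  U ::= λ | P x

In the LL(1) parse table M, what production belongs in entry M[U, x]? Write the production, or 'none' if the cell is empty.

none

FIRST(P): from P::=d d we get {d}. So FIRST(P) = {d}.
FIRST(U): from U::=λ we get {λ}; from U::=P x we get {d}. So FIRST(U) = {λ, d}.
FIRST(T): from T::=x d d we get {x}; from T::=U we get {λ, d}. So FIRST(T) = {λ, d, x}.
FOLLOW(T) includes $ since T is the start symbol.
FOLLOW(T): T appears on no right-hand side. Thus FOLLOW(T) = {$}.
FOLLOW(U): in T::=U, the suffix after U is empty, so FOLLOW(U) ⊇ FOLLOW(T) = {$}. Thus FOLLOW(U) = {$}.
For U ::= λ: FIRST(λ) = {λ}, so it goes in M[U, t] for t ∈ {}; since λ ∈ FIRST, also for every t ∈ FOLLOW(U) = {$}.
For U ::= P x: FIRST(P x) = {d}, so it goes in M[U, t] for t ∈ {d}.
None of these place a production in M[U, x].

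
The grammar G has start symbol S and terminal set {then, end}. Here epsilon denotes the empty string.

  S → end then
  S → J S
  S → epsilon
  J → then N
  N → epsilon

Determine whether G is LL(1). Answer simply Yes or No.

Yes

FIRST(S) = {epsilon, end, then}
FIRST(J) = {then}
FIRST(N) = {epsilon}
FOLLOW(S) = {$}
FOLLOW(J) = {$, end, then}
FOLLOW(N) = {$, end, then}
Each cell of M receives at most one production.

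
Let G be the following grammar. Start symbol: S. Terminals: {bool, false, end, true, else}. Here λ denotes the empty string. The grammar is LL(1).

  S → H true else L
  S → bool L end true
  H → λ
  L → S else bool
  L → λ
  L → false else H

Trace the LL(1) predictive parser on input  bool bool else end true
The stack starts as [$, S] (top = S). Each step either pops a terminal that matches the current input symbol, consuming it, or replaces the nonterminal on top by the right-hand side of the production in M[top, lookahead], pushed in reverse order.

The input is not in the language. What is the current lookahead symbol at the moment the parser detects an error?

step 1: stack=$ S  input=bool bool else end true $  — expand S → bool L end true
step 2: stack=$ true end L bool  input=bool bool else end true $  — match bool
step 3: stack=$ true end L  input=bool else end true $  — expand L → S else bool
step 4: stack=$ true end bool else S  input=bool else end true $  — expand S → bool L end true
step 5: stack=$ true end bool else true end L bool  input=bool else end true $  — match bool
step 6: stack=$ true end bool else true end L  input=else end true $  — expand L → λ
step 7: stack=$ true end bool else true end  input=else end true $  — error: top is terminal end but lookahead is else

else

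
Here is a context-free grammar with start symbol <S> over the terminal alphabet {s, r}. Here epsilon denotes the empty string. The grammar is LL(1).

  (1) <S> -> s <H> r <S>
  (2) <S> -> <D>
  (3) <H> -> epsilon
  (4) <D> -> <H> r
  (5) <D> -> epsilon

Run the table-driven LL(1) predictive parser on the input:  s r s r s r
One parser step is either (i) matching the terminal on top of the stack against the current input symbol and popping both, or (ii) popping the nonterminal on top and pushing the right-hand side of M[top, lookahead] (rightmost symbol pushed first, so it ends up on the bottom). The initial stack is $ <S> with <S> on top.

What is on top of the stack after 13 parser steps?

step 1: stack=$ <S>  input=s r s r s r $  — expand <S> -> s <H> r <S>
step 2: stack=$ <S> r <H> s  input=s r s r s r $  — match s
step 3: stack=$ <S> r <H>  input=r s r s r $  — expand <H> -> epsilon
step 4: stack=$ <S> r  input=r s r s r $  — match r
step 5: stack=$ <S>  input=s r s r $  — expand <S> -> s <H> r <S>
step 6: stack=$ <S> r <H> s  input=s r s r $  — match s
step 7: stack=$ <S> r <H>  input=r s r $  — expand <H> -> epsilon
step 8: stack=$ <S> r  input=r s r $  — match r
step 9: stack=$ <S>  input=s r $  — expand <S> -> s <H> r <S>
step 10: stack=$ <S> r <H> s  input=s r $  — match s
step 11: stack=$ <S> r <H>  input=r $  — expand <H> -> epsilon
step 12: stack=$ <S> r  input=r $  — match r
step 13: stack=$ <S>  input=$  — expand <S> -> <D>
Stack after step 13: $ <D> (top = <D>).

<D>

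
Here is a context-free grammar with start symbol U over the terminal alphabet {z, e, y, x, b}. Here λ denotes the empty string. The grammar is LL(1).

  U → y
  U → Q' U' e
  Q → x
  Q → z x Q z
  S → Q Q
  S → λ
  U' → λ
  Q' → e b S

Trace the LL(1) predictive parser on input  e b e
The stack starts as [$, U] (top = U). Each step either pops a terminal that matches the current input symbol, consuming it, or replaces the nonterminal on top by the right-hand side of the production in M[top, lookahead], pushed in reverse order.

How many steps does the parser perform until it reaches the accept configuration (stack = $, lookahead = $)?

step 1: stack=$ U  input=e b e $  — expand U → Q' U' e
step 2: stack=$ e U' Q'  input=e b e $  — expand Q' → e b S
step 3: stack=$ e U' S b e  input=e b e $  — match e
step 4: stack=$ e U' S b  input=b e $  — match b
step 5: stack=$ e U' S  input=e $  — expand S → λ
step 6: stack=$ e U'  input=e $  — expand U' → λ
step 7: stack=$ e  input=e $  — match e
Accept reached after 7 steps.

7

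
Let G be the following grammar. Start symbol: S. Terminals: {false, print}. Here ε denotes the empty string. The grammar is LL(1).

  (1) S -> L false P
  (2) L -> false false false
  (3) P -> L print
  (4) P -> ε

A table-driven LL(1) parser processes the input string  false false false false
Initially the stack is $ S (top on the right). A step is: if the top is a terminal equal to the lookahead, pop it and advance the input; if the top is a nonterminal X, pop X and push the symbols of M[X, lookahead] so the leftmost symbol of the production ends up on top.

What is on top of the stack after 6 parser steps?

P

     Stack                        Input                      Action
  1  $ S                          false false false false $  expand S -> L false P
  2  $ P false L                  false false false false $  expand L -> false false false
  3  $ P false false false false  false false false false $  match false
  4  $ P false false false        false false false $        match false
  5  $ P false false              false false $              match false
  6  $ P false                    false $                    match false
Stack after step 6: $ P (top = P).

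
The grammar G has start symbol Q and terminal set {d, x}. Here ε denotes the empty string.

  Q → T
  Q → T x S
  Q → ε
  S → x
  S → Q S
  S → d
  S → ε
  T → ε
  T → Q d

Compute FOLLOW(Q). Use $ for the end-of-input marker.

{$, d, x}

FIRST(Q): from Q→T we get {ε, d, x}; from Q→T x S we get {d, x}; from Q→ε we get {ε}. So FIRST(Q) = {ε, d, x}.
FIRST(S): from S→x we get {x}; from S→Q S we get {ε, d, x}; from S→d we get {d}; from S→ε we get {ε}. So FIRST(S) = {ε, d, x}.
FIRST(T): from T→ε we get {ε}; from T→Q d we get {d, x}. So FIRST(T) = {ε, d, x}.
FOLLOW(Q) includes $ since Q is the start symbol.
FOLLOW(Q): in S→Q S, Q is followed by S with FIRST {ε, d, x}; in S→Q S, the suffix after Q is nullable, so FOLLOW(Q) ⊇ FOLLOW(S) = {$, d, x}; in T→Q d, Q is followed by d with FIRST {d}. Thus FOLLOW(Q) = {$, d, x}.
FOLLOW(S): in Q→T x S, the suffix after S is empty, so FOLLOW(S) ⊇ FOLLOW(Q) = {$, d, x}; in S→Q S, the suffix after S is empty (adds nothing new). Thus FOLLOW(S) = {$, d, x}.
FOLLOW(T): in Q→T, the suffix after T is empty, so FOLLOW(T) ⊇ FOLLOW(Q) = {$, d, x}; in Q→T x S, T is followed by x S with FIRST {x}. Thus FOLLOW(T) = {$, d, x}.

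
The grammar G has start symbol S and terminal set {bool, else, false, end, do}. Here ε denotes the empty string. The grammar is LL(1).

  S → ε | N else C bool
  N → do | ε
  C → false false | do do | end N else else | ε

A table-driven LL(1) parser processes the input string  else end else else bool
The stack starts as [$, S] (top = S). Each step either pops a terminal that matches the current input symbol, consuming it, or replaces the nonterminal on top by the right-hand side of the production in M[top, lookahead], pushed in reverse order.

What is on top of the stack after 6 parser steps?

     Stack                   Input                      Action
  1  $ S                     else end else else bool $  expand S → N else C bool
  2  $ bool C else N         else end else else bool $  expand N → ε
  3  $ bool C else           else end else else bool $  match else
  4  $ bool C                end else else bool $       expand C → end N else else
  5  $ bool else else N end  end else else bool $       match end
  6  $ bool else else N      else else bool $           expand N → ε
Stack after step 6: $ bool else else (top = else).

else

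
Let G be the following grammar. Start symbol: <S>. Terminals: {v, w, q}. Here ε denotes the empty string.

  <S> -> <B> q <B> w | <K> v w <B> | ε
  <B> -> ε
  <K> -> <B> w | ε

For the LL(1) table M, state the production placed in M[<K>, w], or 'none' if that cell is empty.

<K> -> <B> w

FIRST(<B>) = {ε}
FIRST(<K>) = {ε, w}  (via <B> w)
FIRST(<S>) = {ε, q, v, w}  (via <B> q <B> w, <K> v w <B>)
FOLLOW(<S>) includes $ since <S> is the start symbol.
FOLLOW(<K>): in <S>-><K> v w <B>, <K> is followed by v w <B> with FIRST {v}. Thus FOLLOW(<K>) = {v}.
For <K> -> <B> w: FIRST(<B> w) = {w}, so it goes in M[<K>, t] for t ∈ {w}.
For <K> -> ε: FIRST(ε) = {ε}, so it goes in M[<K>, t] for t ∈ {}; since ε ∈ FIRST, also for every t ∈ FOLLOW(<K>) = {v}.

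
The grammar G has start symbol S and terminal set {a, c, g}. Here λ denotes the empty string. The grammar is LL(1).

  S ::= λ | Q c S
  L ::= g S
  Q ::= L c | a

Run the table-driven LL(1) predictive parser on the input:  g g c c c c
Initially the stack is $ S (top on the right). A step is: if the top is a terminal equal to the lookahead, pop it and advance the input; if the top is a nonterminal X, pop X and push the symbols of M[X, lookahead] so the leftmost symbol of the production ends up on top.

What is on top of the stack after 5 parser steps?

Q

step 1: stack=$ S  input=g g c c c c $  — expand S ::= Q c S
step 2: stack=$ S c Q  input=g g c c c c $  — expand Q ::= L c
step 3: stack=$ S c c L  input=g g c c c c $  — expand L ::= g S
step 4: stack=$ S c c S g  input=g g c c c c $  — match g
step 5: stack=$ S c c S  input=g c c c c $  — expand S ::= Q c S
Stack after step 5: $ S c c S c Q (top = Q).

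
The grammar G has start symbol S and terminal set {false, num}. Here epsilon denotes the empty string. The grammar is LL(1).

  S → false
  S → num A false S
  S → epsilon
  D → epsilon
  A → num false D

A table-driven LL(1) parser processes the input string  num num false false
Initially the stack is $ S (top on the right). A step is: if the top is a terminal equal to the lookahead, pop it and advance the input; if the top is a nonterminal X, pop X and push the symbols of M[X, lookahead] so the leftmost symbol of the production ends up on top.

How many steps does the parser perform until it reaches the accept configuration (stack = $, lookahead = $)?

8

step 1: stack=$ S  input=num num false false $  — expand S → num A false S
step 2: stack=$ S false A num  input=num num false false $  — match num
step 3: stack=$ S false A  input=num false false $  — expand A → num false D
step 4: stack=$ S false D false num  input=num false false $  — match num
step 5: stack=$ S false D false  input=false false $  — match false
step 6: stack=$ S false D  input=false $  — expand D → epsilon
step 7: stack=$ S false  input=false $  — match false
step 8: stack=$ S  input=$  — expand S → epsilon
Accept reached after 8 steps.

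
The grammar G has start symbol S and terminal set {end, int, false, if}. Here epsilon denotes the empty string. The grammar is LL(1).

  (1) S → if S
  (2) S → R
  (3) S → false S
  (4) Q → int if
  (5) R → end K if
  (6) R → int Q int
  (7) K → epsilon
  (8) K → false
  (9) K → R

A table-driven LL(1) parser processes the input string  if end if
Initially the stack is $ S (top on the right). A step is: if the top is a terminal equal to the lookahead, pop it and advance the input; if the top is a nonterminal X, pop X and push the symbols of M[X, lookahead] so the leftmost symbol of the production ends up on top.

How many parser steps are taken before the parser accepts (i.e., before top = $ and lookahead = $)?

7

     Stack       Input        Action
  1  $ S         if end if $  expand S → if S
  2  $ S if      if end if $  match if
  3  $ S         end if $     expand S → R
  4  $ R         end if $     expand R → end K if
  5  $ if K end  end if $     match end
  6  $ if K      if $         expand K → epsilon
  7  $ if        if $         match if
Accept reached after 7 steps.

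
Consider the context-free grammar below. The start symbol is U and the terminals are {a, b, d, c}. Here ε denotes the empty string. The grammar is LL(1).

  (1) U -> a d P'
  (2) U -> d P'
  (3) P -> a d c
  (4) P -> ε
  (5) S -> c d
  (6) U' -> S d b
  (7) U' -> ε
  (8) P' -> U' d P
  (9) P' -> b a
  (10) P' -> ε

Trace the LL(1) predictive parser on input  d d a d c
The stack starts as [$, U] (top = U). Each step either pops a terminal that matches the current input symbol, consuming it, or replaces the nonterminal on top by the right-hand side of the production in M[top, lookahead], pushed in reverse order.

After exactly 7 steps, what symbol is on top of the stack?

     Stack     Input        Action
  1  $ U       d d a d c $  expand U -> d P'
  2  $ P' d    d d a d c $  match d
  3  $ P'      d a d c $    expand P' -> U' d P
  4  $ P d U'  d a d c $    expand U' -> ε
  5  $ P d     d a d c $    match d
  6  $ P       a d c $      expand P -> a d c
  7  $ c d a   a d c $      match a
Stack after step 7: $ c d (top = d).

d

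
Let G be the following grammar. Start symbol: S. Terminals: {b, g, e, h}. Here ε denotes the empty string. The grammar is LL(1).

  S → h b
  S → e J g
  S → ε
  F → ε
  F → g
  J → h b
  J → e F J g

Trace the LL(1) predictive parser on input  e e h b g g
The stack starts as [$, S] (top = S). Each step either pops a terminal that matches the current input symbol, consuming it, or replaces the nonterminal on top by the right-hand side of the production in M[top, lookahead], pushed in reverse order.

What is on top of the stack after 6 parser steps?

step 1: stack=$ S  input=e e h b g g $  — expand S → e J g
step 2: stack=$ g J e  input=e e h b g g $  — match e
step 3: stack=$ g J  input=e h b g g $  — expand J → e F J g
step 4: stack=$ g g J F e  input=e h b g g $  — match e
step 5: stack=$ g g J F  input=h b g g $  — expand F → ε
step 6: stack=$ g g J  input=h b g g $  — expand J → h b
Stack after step 6: $ g g b h (top = h).

h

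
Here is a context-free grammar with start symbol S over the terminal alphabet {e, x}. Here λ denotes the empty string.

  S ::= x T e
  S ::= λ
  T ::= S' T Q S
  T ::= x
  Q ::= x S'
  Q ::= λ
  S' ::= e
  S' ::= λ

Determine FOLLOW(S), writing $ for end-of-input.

FIRST(S): from S::=x T e we get {x}; from S::=λ we get {λ}. So FIRST(S) = {λ, x}.
FIRST(Q): from Q::=x S' we get {x}; from Q::=λ we get {λ}. So FIRST(Q) = {λ, x}.
FIRST(S'): from S'::=e we get {e}; from S'::=λ we get {λ}. So FIRST(S') = {λ, e}.
FIRST(T): from T::=S' T Q S we get {e, x}; from T::=x we get {x}. So FIRST(T) = {e, x}.
FOLLOW(S) includes $ since S is the start symbol.
FOLLOW(T): in S::=x T e, T is followed by e with FIRST {e}; in T::=S' T Q S, T is followed by Q S with FIRST {λ, x}; in T::=S' T Q S, the suffix after T is nullable (adds nothing new). Thus FOLLOW(T) = {e, x}.
FOLLOW(S): in T::=S' T Q S, the suffix after S is empty, so FOLLOW(S) ⊇ FOLLOW(T) = {e, x}. Thus FOLLOW(S) = {$, e, x}.
FOLLOW(Q): in T::=S' T Q S, Q is followed by S with FIRST {λ, x}; in T::=S' T Q S, the suffix after Q is nullable, so FOLLOW(Q) ⊇ FOLLOW(T) = {e, x}. Thus FOLLOW(Q) = {e, x}.
FOLLOW(S'): in T::=S' T Q S, S' is followed by T Q S with FIRST {e, x}; in Q::=x S', the suffix after S' is empty, so FOLLOW(S') ⊇ FOLLOW(Q) = {e, x}. Thus FOLLOW(S') = {e, x}.

{$, e, x}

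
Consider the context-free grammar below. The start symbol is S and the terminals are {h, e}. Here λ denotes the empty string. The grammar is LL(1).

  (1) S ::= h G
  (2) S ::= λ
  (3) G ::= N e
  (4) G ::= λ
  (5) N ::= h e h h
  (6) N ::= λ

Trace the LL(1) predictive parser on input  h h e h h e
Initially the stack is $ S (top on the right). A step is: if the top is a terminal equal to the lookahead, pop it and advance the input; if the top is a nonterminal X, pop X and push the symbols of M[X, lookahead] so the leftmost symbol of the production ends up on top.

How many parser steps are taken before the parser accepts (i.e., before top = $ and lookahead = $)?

     Stack        Input          Action
  1  $ S          h h e h h e $  expand S ::= h G
  2  $ G h        h h e h h e $  match h
  3  $ G          h e h h e $    expand G ::= N e
  4  $ e N        h e h h e $    expand N ::= h e h h
  5  $ e h h e h  h e h h e $    match h
  6  $ e h h e    e h h e $      match e
  7  $ e h h      h h e $        match h
  8  $ e h        h e $          match h
  9  $ e          e $            match e
Accept reached after 9 steps.

9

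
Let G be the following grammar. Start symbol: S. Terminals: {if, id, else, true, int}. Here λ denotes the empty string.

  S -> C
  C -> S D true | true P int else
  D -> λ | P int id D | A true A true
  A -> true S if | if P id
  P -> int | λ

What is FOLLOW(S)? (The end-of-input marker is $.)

FIRST(A): from A->true S if we get {true}; from A->if P id we get {if}. So FIRST(A) = {if, true}.
FIRST(P): from P->int we get {int}; from P->λ we get {λ}. So FIRST(P) = {λ, int}.
FIRST(D): from D->λ we get {λ}; from D->P int id D we get {int}; from D->A true A true we get {if, true}. So FIRST(D) = {λ, if, int, true}.
FIRST(S): from S->C we get {true}. So FIRST(S) = {true}.
FIRST(C): from C->S D true we get {true}; from C->true P int else we get {true}. So FIRST(C) = {true}.
FOLLOW(S) includes $ since S is the start symbol.
FOLLOW(S): in C->S D true, S is followed by D true with FIRST {if, int, true}; in A->true S if, S is followed by if with FIRST {if}. Thus FOLLOW(S) = {$, if, int, true}.
FOLLOW(C): in S->C, the suffix after C is empty, so FOLLOW(C) ⊇ FOLLOW(S) = {$, if, int, true}. Thus FOLLOW(C) = {$, if, int, true}.
FOLLOW(D): in C->S D true, D is followed by true with FIRST {true}; in D->P int id D, the suffix after D is empty (adds nothing new). Thus FOLLOW(D) = {true}.
FOLLOW(A): in D->A true A true (occurrence 1), A is followed by true A true with FIRST {true}; in D->A true A true (occurrence 2), A is followed by true with FIRST {true}. Thus FOLLOW(A) = {true}.
FOLLOW(P): in C->true P int else, P is followed by int else with FIRST {int}; in D->P int id D, P is followed by int id D with FIRST {int}; in A->if P id, P is followed by id with FIRST {id}. Thus FOLLOW(P) = {id, int}.

{$, if, int, true}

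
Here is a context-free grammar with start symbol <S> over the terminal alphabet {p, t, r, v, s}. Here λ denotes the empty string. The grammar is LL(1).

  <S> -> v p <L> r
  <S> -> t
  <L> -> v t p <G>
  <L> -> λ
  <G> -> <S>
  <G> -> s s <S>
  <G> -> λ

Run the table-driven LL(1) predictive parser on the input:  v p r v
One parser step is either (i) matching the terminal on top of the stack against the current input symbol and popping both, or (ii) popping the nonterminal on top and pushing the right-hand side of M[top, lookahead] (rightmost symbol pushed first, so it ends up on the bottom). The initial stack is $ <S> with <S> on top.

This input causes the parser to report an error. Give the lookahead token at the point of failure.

v

     Stack        Input      Action
  1  $ <S>        v p r v $  expand <S> -> v p <L> r
  2  $ r <L> p v  v p r v $  match v
  3  $ r <L> p    p r v $    match p
  4  $ r <L>      r v $      expand <L> -> λ
  5  $ r          r v $      match r
  6  $            v $        error: stack empty but input remains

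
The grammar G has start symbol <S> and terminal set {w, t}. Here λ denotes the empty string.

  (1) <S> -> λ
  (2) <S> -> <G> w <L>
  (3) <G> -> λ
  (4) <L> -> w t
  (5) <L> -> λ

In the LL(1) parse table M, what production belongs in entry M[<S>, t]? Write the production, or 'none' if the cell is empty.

none

FIRST(<G>) = {λ}
FIRST(<L>) = {λ, w}
FIRST(<S>) = {λ, w}  (via <G> w <L>)
FOLLOW(<S>) includes $ since <S> is the start symbol.
FOLLOW(<S>): <S> appears on no right-hand side. Thus FOLLOW(<S>) = {$}.
For <S> -> λ: FIRST(λ) = {λ}, so it goes in M[<S>, t] for t ∈ {}; since λ ∈ FIRST, also for every t ∈ FOLLOW(<S>) = {$}.
For <S> -> <G> w <L>: FIRST(<G> w <L>) = {w}, so it goes in M[<S>, t] for t ∈ {w}.
None of these place a production in M[<S>, t].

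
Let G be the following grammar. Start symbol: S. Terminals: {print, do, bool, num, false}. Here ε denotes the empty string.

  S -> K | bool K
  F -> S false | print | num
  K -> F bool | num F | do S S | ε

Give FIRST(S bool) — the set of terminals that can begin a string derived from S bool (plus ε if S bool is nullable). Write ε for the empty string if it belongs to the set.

FIRST(S): from S->K we get {ε, bool, do, false, num, print}; from S->bool K we get {bool}. So FIRST(S) = {ε, bool, do, false, num, print}.
FIRST(F): from F->S false we get {bool, do, false, num, print}; from F->print we get {print}; from F->num we get {num}. So FIRST(F) = {bool, do, false, num, print}.
FIRST(K): from K->F bool we get {bool, do, false, num, print}; from K->num F we get {num}; from K->do S S we get {do}; from K->ε we get {ε}. So FIRST(K) = {ε, bool, do, false, num, print}.
FIRST(S bool): take FIRST of each symbol in turn, carrying on past any symbol whose FIRST contains ε; result {bool, do, false, num, print}.

{bool, do, false, num, print}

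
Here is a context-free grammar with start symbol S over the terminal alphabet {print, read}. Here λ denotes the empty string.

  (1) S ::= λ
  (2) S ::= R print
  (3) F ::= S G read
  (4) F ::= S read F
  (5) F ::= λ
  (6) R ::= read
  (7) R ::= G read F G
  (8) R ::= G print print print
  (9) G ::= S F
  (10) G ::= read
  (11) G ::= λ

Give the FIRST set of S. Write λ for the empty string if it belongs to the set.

{λ, print, read}

FIRST(S): from S::=λ we get {λ}; from S::=R print we get {print, read}. So FIRST(S) = {λ, print, read}.
FIRST(F): from F::=S G read we get {print, read}; from F::=S read F we get {print, read}; from F::=λ we get {λ}. So FIRST(F) = {λ, print, read}.
FIRST(G): from G::=S F we get {λ, print, read}; from G::=read we get {read}; from G::=λ we get {λ}. So FIRST(G) = {λ, print, read}.
FIRST(R): from R::=read we get {read}; from R::=G read F G we get {print, read}; from R::=G print print print we get {print, read}. So FIRST(R) = {print, read}.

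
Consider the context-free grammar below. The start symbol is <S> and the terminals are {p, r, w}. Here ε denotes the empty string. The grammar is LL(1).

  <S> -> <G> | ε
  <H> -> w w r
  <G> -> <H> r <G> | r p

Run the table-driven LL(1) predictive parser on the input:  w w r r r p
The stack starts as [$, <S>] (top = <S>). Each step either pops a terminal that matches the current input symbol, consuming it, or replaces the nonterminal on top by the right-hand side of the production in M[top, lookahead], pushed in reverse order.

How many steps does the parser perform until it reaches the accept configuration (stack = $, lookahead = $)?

10

step 1: stack=$ <S>  input=w w r r r p $  — expand <S> -> <G>
step 2: stack=$ <G>  input=w w r r r p $  — expand <G> -> <H> r <G>
step 3: stack=$ <G> r <H>  input=w w r r r p $  — expand <H> -> w w r
step 4: stack=$ <G> r r w w  input=w w r r r p $  — match w
step 5: stack=$ <G> r r w  input=w r r r p $  — match w
step 6: stack=$ <G> r r  input=r r r p $  — match r
step 7: stack=$ <G> r  input=r r p $  — match r
step 8: stack=$ <G>  input=r p $  — expand <G> -> r p
step 9: stack=$ p r  input=r p $  — match r
step 10: stack=$ p  input=p $  — match p
Accept reached after 10 steps.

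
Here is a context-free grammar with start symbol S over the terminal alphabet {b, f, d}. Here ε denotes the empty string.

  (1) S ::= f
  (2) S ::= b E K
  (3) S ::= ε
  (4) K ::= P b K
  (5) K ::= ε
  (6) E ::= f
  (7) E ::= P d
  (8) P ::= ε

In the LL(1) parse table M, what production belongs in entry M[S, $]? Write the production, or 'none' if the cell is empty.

FIRST(S) = {ε, b, f}
FIRST(P) = {ε}
FIRST(K) = {ε, b}  (via P b K)
FIRST(E) = {d, f}  (via P d)
FOLLOW(S) includes $ since S is the start symbol.
FOLLOW(S): S appears on no right-hand side. Thus FOLLOW(S) = {$}.
For S ::= f: FIRST(f) = {f}, so it goes in M[S, t] for t ∈ {f}.
For S ::= b E K: FIRST(b E K) = {b}, so it goes in M[S, t] for t ∈ {b}.
For S ::= ε: FIRST(ε) = {ε}, so it goes in M[S, t] for t ∈ {}; since ε ∈ FIRST, also for every t ∈ FOLLOW(S) = {$}.

S ::= ε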